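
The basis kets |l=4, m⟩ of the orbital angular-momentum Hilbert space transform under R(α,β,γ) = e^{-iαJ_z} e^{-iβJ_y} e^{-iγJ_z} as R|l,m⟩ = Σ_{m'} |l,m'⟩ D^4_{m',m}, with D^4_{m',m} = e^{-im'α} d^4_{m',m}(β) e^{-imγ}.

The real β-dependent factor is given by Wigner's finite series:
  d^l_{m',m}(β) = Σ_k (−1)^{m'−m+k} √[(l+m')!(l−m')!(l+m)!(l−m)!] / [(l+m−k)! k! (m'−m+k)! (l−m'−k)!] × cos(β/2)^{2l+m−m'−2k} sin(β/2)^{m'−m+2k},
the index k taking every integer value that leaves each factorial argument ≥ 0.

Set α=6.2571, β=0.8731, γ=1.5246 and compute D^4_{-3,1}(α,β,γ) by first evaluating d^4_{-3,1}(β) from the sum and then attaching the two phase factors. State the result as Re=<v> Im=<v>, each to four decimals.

Split into d^4_{-3,1}(β=0.8731) × two z-phases.
With c≡cos(β/2)=0.906216 and s≡sin(β/2)=0.422816, N=[1·5040·120·6]^{1/2}=1904.940944
The bounds max(0,m−m')=4 and min(l+m,l−m')=5 give 2 terms
  k=4: (−1)^0·1904.9409/(144)·0.9062^4·0.4228^4 = +0.285134
  k=5: (−1)^1·1904.9409/(240)·0.9062^2·0.4228^6 = -0.037243
d^4_{-3,1}(0.8731) = +0.285134 -0.037243 = +0.247892
Phases: e^{-i·(-3)·6.2571}=+0.996940-0.078176i, e^{-i·(1)·1.5246}=+0.046180-0.998933i ⇒ D=-0.007946-0.247764i

Re=-0.0079 Im=-0.2478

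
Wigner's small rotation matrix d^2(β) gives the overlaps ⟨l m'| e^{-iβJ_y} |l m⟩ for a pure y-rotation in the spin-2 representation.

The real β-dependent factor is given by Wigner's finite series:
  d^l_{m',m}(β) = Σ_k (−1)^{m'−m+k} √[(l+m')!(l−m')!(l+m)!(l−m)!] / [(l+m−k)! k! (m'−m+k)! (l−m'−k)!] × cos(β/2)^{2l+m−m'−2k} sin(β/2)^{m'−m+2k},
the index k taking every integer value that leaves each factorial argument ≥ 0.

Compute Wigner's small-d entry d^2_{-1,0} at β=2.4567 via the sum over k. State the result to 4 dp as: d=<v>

d^2_{-1,0}(β=2.4567) via Wigner's sum:
c=cos(2.4567/2)=0.335792, s=sin(2.4567/2)=0.941936; N=√[1·6·2·2]=4.898979
k∈{1,2} keeps every argument non-negative
  k=1: (−1)^0·4.8990/(2)·0.3358^3·0.9419^1 = +0.087359
  k=2: (−1)^1·4.8990/(2)·0.3358^1·0.9419^3 = -0.687402
d^2_{-1,0}(2.4567) = +0.087359 -0.687402 = -0.600042

d=-0.6000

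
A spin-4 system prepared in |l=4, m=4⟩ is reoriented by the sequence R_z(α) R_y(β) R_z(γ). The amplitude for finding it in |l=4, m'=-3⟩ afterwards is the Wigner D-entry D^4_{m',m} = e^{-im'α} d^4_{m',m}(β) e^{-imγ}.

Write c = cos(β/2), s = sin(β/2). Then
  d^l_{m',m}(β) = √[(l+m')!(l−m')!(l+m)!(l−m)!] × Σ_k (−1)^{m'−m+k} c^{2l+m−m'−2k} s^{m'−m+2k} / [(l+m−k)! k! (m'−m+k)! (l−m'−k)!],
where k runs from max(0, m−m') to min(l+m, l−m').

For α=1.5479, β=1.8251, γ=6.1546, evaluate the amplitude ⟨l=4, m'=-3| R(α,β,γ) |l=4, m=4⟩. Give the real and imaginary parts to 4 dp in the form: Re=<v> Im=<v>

First d^4_{-3,4}(β=1.8251), then the phase factors e^{-i(-3)α} and e^{-i(4)γ}:
With c≡cos(β/2)=0.611731 and s≡sin(β/2)=0.791066, N=[1·5040·40320·1]^{1/2}=14255.272709
Admissible k: 7..7 (factorial args all ≥0)
  k=7: (−1)^0·14255.2727/(5040)·0.6117^1·0.7911^7 = +0.335425
d^4_{-3,4}(1.8251) = +0.335425
Phases: e^{-i·(-3)·1.5479}=-0.068635-0.997642i, e^{-i·(4)·6.1546}=+0.870617+0.491961i ⇒ D=+0.144584-0.302664i

Re=0.1446 Im=-0.3027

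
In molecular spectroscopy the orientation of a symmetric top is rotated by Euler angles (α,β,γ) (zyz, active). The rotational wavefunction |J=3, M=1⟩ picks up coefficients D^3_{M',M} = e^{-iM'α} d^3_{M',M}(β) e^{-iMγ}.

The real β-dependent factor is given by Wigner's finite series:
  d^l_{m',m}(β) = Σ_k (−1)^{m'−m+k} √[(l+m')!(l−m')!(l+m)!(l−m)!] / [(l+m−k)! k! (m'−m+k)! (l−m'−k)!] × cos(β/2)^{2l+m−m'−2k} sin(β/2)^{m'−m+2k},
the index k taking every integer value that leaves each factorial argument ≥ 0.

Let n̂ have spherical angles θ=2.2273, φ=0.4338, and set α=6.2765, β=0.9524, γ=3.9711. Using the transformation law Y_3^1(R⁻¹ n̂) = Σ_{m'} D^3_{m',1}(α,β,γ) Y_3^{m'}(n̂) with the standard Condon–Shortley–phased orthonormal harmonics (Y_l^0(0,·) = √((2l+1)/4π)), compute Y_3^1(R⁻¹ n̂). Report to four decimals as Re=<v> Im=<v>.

Need the full column D^3_{m',1} for m'=−3..3 at α=6.2765, β=0.9524, γ=3.9711.
cos(β/2)=0.888743, sin(β/2)=0.458405
d^3_{-3,1}: single k=4 term ⇒ +0.135082;  D = -0.089196+0.101445i
d^3_{-2,1}: k∈[3..4] ⇒ +0.427669 -0.056888 = +0.370781;  D = -0.246687+0.276810i
d^3_{-1,1}: k∈[2..4] ⇒ +0.786603 -0.279024 +0.009279 = +0.516859;  D = -0.346447+0.383559i
d^3_{0,1}: k∈[1..3] ⇒ +0.880485 -0.702732 +0.062318 = +0.240071;  D = -0.162105+0.177076i
d^3_{1,1}: k∈[0..2] ⇒ +0.492786 -1.048804 +0.209268 = -0.346751;  D = +0.235845-0.254192i
d^3_{2,1}: k∈[0..1] ⇒ -0.803769 +0.427669 = -0.376100;  D = +0.257644-0.273991i
d^3_{3,1}: single k=0 term ⇒ +0.507750;  D = -0.350295+0.367565i
Y_3^{m'}(θ=2.2273,φ=0.4338) and Σ D·Y over m':
  (-0.0892+0.1014i)·(+0.0552-0.1999i)  (-0.2467+0.2768i)·(-0.2531+0.2986i)  (-0.3464+0.3836i)·(+0.2004-0.0928i)  (-0.1621+0.1771i)·(+0.2591+0.0000i)  (+0.2358-0.2542i)·(-0.2004-0.0928i)  (+0.2576-0.2740i)·(-0.2531-0.2986i)  (-0.3503+0.3676i)·(-0.0552-0.1999i)
Y_3^1(R⁻¹ n̂) = -0.205717+0.105816i

Re=-0.2057 Im=0.1058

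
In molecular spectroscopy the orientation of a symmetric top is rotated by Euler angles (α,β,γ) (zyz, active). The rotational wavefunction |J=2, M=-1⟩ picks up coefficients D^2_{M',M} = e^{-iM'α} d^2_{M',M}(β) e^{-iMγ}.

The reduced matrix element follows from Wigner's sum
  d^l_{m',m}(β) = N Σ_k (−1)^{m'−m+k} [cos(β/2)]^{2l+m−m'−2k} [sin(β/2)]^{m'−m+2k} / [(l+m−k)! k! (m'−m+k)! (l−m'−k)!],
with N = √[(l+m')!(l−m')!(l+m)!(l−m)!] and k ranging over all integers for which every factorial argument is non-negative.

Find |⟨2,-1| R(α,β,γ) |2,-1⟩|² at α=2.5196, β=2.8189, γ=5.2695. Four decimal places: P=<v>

Split into d^2_{-1,-1}(β=2.8189) × two z-phases.
With c≡cos(β/2)=0.160647 and s≡sin(β/2)=0.987012, N=[1·6·1·6]^{1/2}=6.000000
k∈{0,1} keeps every argument non-negative
  k=0: (−1)^0·6.0000/(6)·0.1606^4·0.9870^0 = +0.000666
  k=1: (−1)^1·6.0000/(2)·0.1606^2·0.9870^2 = -0.075424
d^2_{-1,-1}(2.8189) = +0.000666 -0.075424 = -0.074758
|D^2_{-1,-1}|² = |d^2_{-1,-1}(β)|² = (-0.074758)² = 0.005589 (the z-rotation phases have unit modulus)

P=0.0056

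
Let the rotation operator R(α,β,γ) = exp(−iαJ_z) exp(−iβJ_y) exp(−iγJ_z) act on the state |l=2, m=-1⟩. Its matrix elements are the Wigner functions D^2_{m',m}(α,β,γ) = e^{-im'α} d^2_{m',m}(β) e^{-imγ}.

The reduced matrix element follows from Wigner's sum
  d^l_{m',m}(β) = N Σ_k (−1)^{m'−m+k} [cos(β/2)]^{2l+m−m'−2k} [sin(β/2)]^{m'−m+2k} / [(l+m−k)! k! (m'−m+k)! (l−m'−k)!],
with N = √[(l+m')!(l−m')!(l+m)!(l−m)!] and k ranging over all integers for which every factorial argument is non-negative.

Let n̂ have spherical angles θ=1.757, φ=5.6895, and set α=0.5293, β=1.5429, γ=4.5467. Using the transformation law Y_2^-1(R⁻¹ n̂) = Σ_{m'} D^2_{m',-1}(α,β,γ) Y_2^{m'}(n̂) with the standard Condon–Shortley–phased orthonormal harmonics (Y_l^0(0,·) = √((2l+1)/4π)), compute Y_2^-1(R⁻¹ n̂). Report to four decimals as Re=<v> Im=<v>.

Need the full column D^2_{m',-1} for m'=−2..2 at α=0.5293, β=1.5429, γ=4.5467.
cos(β/2)=0.716901, sin(β/2)=0.697175
d^2_{-2,-1}: single k=1 term ⇒ +0.513746;  D = +0.400157-0.322195i
d^2_{-1,-1}: k∈[0..1] ⇒ +0.264141 -0.749416 = -0.485276;  D = -0.172589+0.453548i
d^2_{0,-1}: k∈[0..1] ⇒ -0.629208 +0.595060 = -0.034148;  D = +0.005632+0.033680i
d^2_{1,-1}: k∈[0..1] ⇒ +0.749416 -0.236248 = +0.513168;  D = -0.328621-0.394144i
d^2_{2,-1}: single k=0 term ⇒ -0.485865;  D = +0.456987+0.165007i
Y_2^{m'}(θ=1.757,φ=5.6895) and Σ D·Y over m':
  (+0.4002-0.3222i)·(+0.1396+0.3459i)  (-0.1726+0.4535i)·(-0.1165-0.0786i)  (+0.0056+0.0337i)·(-0.2830+0.0000i)  (-0.3286-0.3941i)·(+0.1165-0.0786i)  (+0.4570+0.1650i)·(+0.1396-0.3459i)
Y_2^-1(R⁻¹ n̂) = +0.273063-0.110474i

Re=0.2731 Im=-0.1105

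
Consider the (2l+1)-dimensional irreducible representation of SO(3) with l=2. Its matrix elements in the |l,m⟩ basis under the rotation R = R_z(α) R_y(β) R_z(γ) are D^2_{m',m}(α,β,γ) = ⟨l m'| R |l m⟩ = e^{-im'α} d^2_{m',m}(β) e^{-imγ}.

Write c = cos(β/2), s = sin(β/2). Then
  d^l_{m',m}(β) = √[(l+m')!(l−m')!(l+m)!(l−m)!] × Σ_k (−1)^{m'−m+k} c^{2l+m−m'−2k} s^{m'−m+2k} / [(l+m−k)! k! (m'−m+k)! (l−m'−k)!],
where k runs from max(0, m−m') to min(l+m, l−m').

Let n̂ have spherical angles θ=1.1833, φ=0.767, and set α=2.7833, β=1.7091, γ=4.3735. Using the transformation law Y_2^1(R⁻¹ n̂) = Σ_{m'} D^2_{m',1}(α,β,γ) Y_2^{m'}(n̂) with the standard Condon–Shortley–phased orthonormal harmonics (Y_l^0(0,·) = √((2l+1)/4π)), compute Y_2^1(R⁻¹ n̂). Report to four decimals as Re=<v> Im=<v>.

Need the full column D^2_{m',1} for m'=−2..2 at α=2.7833, β=1.7091, γ=4.3735.
cos(β/2)=0.656558, sin(β/2)=0.754276
d^2_{-2,1}: single k=3 term ⇒ +0.563499;  D = +0.207807+0.523782i
d^2_{-1,1}: k∈[2..3] ⇒ +0.735745 -0.323683 = +0.412062;  D = -0.007995-0.411985i
d^2_{0,1}: k∈[1..2] ⇒ +0.522908 -0.690143 = -0.167235;  D = +0.055595-0.157723i
d^2_{1,1}: k∈[0..1] ⇒ +0.185820 -0.735745 = -0.549925;  D = -0.353085+0.421603i
d^2_{2,1}: single k=0 term ⇒ -0.426952;  D = +0.371506-0.210409i
Y_2^{m'}(θ=1.1833,φ=0.767) and Σ D·Y over m':
  (+0.2078+0.5238i)·(+0.0122-0.3309i)  (-0.0080-0.4120i)·(+0.1946-0.1876i)  (+0.0556-0.1577i)·(-0.1803+0.0000i)  (-0.3531+0.4216i)·(-0.1946-0.1876i)  (+0.3715-0.2104i)·(+0.0122+0.3309i)
Y_2^1(R⁻¹ n̂) = +0.308932-0.008069i

Re=0.3089 Im=-0.0081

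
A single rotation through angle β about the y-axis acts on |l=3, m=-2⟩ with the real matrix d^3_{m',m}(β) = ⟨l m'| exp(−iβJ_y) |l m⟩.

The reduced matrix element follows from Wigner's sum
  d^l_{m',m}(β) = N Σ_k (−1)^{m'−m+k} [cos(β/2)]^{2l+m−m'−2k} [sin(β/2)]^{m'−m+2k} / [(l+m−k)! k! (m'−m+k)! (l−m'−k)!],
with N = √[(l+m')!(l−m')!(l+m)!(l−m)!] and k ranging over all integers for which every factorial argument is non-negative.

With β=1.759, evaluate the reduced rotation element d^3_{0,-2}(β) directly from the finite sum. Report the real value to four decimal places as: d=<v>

d=-0.2472

d^3_{0,-2}(β=1.759) via Wigner's sum:
With c≡cos(β/2)=0.637536 and s≡sin(β/2)=0.770420, N=[6·6·1·120]^{1/2}=65.726707
The bounds max(0,m−m')=0 and min(l+m,l−m')=1 give 2 terms
  k=0: (−1)^2·65.7267/(12)·0.6375^4·0.7704^2 = +0.537076
  k=1: (−1)^3·65.7267/(12)·0.6375^2·0.7704^4 = -0.784298
d^3_{0,-2}(1.759) = +0.537076 -0.784298 = -0.247222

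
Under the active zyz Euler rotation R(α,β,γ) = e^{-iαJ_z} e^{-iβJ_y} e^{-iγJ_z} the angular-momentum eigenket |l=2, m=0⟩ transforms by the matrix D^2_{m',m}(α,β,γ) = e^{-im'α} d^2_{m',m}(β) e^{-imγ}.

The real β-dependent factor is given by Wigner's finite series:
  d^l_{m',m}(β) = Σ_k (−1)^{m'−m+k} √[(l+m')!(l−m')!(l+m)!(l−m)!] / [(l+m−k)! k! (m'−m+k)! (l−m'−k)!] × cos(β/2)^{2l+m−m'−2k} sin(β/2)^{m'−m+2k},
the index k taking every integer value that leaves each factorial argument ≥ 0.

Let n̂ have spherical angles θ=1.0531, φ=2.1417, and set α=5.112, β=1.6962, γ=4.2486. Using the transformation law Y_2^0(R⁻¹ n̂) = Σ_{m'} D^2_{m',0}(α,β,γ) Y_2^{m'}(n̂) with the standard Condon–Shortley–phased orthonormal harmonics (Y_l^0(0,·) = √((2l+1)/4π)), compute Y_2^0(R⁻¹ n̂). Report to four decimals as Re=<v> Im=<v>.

Re=0.4706 Im=0.0000

Need the full column D^2_{m',0} for m'=−2..2 at α=5.112, β=1.6962, γ=4.2486.
cos(β/2)=0.661409, sin(β/2)=0.750025
d^2_{-2,0}: single k=2 term ⇒ +0.602793;  D = -0.420306-0.432090i
d^2_{-1,0}: k∈[1..2] ⇒ +0.531572 -0.683555 = -0.151982;  D = -0.059130+0.140008i
d^2_{0,0}: k∈[0..2] ⇒ +0.191373 -0.984356 +0.316449 = -0.476534;  D = -0.476534+0.000000i
d^2_{1,0}: k∈[0..1] ⇒ -0.531572 +0.683555 = +0.151982;  D = +0.059130+0.140008i
d^2_{2,0}: single k=0 term ⇒ +0.602793;  D = -0.420306+0.432090i
Y_2^{m'}(θ=1.0531,φ=2.1417) and Σ D·Y over m':
  (-0.4203-0.4321i)·(-0.1213+0.2652i)  (-0.0591+0.1400i)·(-0.1795-0.2795i)  (-0.4765+0.0000i)·(-0.0837+0.0000i)  (+0.0591+0.1400i)·(+0.1795-0.2795i)  (-0.4203+0.4321i)·(-0.1213-0.2652i)
Y_2^0(R⁻¹ n̂) = +0.470579-0.000000i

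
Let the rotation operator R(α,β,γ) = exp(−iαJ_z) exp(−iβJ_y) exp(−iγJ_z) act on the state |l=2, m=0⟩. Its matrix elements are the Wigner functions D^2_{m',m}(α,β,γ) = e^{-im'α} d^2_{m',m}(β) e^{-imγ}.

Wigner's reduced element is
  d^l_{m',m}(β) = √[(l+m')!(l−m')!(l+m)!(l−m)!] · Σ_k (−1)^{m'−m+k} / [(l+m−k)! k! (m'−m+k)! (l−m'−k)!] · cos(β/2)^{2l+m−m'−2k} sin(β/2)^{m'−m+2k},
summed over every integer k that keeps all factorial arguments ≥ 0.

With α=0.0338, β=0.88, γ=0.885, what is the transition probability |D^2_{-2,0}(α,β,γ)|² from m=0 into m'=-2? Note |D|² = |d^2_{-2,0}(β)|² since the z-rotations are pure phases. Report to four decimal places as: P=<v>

First d^2_{-2,0}(β=0.88), then the phase factors e^{-i(-2)α} and e^{-i(0)γ}:
Half-angle: c=0.904752, s=0.425939. N=√(1·24·2·2)=9.797959
k: max(0,(0)−(-2))=2 … min(2+(0),2−(-2))=2
  k=2: (−1)^0·9.7980/(4)·0.9048^2·0.4259^2 = +0.363773
d^2_{-2,0}(0.88) = +0.363773
|D^2_{-2,0}|² = |d^2_{-2,0}(β)|² = (+0.363773)² = 0.132331 (the z-rotation phases have unit modulus)

P=0.1323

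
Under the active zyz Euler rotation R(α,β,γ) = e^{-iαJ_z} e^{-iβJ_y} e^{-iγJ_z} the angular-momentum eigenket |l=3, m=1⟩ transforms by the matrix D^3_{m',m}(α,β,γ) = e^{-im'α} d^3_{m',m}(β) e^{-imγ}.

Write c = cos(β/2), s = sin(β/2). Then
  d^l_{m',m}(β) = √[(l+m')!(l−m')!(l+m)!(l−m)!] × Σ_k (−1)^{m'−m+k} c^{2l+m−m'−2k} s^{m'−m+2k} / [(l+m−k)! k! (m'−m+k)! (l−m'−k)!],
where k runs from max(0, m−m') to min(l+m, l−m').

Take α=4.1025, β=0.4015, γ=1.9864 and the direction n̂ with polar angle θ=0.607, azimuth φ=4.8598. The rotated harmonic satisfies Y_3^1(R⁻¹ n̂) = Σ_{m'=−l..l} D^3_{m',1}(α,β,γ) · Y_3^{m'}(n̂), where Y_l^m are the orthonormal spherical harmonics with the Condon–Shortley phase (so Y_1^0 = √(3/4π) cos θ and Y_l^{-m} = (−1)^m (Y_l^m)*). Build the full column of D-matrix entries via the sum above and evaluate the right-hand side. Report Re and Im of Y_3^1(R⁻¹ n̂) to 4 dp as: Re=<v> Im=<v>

Re=-0.3470 Im=0.2219

Need the full column D^3_{m',1} for m'=−3..3 at α=4.1025, β=0.4015, γ=1.9864.
cos(β/2)=0.979917, sin(β/2)=0.199404
d^3_{-3,1}: single k=4 term ⇒ +0.005880;  D = -0.003672-0.004592i
d^3_{-2,1}: k∈[3..4] ⇒ +0.047185 -0.000977 = +0.046208;  D = +0.046112-0.002982i
d^3_{-1,1}: k∈[2..4] ⇒ +0.219977 -0.012145 +0.000063 = +0.207895;  D = -0.107831+0.177744i
d^3_{0,1}: k∈[1..3] ⇒ +0.624126 -0.077533 +0.001070 = +0.547664;  D = -0.221115-0.501043i
d^3_{1,1}: k∈[0..2] ⇒ +0.885394 -0.293303 +0.009109 = +0.601200;  D = +0.589889+0.116071i
d^3_{2,1}: k∈[0..1] ⇒ -0.569747 +0.047185 = -0.522562;  D = +0.376379-0.362504i
d^3_{3,1}: single k=0 term ⇒ +0.141995;  D = -0.022164-0.140254i
Y_3^{m'}(θ=0.607,φ=4.8598) and Σ D·Y over m':
  (-0.0037-0.0046i)·(-0.0331-0.0700i)  (+0.0461-0.0030i)·(-0.2613+0.0794i)  (-0.1078+0.1777i)·(+0.0643+0.4327i)  (-0.2211-0.5010i)·(+0.1144+0.0000i)  (+0.5899+0.1161i)·(-0.0643+0.4327i)  (+0.3764-0.3625i)·(-0.2613-0.0794i)  (-0.0222-0.1403i)·(+0.0331-0.0700i)
Y_3^1(R⁻¹ n̂) = -0.346962+0.221871i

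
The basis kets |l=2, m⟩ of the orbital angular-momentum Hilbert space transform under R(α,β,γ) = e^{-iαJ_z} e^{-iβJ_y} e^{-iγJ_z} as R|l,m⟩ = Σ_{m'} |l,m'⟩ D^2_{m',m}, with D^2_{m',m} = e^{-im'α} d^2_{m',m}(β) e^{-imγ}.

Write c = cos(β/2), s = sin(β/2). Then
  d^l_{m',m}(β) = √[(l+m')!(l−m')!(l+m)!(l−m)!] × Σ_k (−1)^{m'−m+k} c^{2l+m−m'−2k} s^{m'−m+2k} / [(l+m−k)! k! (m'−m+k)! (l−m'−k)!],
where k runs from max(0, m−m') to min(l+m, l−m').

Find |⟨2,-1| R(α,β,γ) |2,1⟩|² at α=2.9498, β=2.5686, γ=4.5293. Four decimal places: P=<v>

P=0.3921

First d^2_{-1,1}(β=2.5686), then the phase factors e^{-i(-1)α} and e^{-i(1)γ}:
Half-angle: c=0.282593, s=0.959240. N=√(1·6·6·1)=6.000000
The bounds max(0,m−m')=2 and min(l+m,l−m')=3 give 2 terms
  k=2: (−1)^0·6.0000/(2)·0.2826^2·0.9592^2 = +0.220444
  k=3: (−1)^1·6.0000/(6)·0.2826^0·0.9592^4 = -0.846660
d^2_{-1,1}(2.5686) = +0.220444 -0.846660 = -0.626215
|D^2_{-1,1}|² = |d^2_{-1,1}(β)|² = (-0.626215)² = 0.392146 (the z-rotation phases have unit modulus)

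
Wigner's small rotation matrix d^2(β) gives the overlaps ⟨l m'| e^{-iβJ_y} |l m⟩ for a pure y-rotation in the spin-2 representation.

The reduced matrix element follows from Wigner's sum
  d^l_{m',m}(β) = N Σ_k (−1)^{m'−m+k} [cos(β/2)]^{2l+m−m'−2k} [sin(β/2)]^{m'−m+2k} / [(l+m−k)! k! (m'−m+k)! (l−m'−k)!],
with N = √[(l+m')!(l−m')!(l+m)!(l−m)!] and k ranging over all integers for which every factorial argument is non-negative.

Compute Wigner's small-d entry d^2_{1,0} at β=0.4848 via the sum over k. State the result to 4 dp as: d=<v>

d=-0.5050

d^2_{1,0}(β=0.4848) via Wigner's sum:
With c≡cos(β/2)=0.970765 and s≡sin(β/2)=0.240033, N=[6·1·2·2]^{1/2}=4.898979
k∈{0,1} keeps every argument non-negative
  k=0: (−1)^1·4.8990/(2)·0.9708^3·0.2400^1 = -0.537884
  k=1: (−1)^2·4.8990/(2)·0.9708^1·0.2400^3 = +0.032885
d^2_{1,0}(0.4848) = -0.537884 +0.032885 = -0.504999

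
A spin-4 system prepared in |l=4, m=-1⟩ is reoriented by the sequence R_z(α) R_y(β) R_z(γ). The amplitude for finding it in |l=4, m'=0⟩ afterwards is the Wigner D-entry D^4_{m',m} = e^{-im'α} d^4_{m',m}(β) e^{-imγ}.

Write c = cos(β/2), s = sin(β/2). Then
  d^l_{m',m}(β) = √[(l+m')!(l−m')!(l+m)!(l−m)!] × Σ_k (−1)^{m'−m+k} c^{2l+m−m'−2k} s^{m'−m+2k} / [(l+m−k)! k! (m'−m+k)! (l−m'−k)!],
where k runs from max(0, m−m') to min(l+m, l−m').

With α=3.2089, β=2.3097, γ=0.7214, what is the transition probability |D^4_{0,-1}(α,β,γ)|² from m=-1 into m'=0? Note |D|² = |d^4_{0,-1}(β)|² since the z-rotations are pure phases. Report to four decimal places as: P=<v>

P=0.0024

Split into d^4_{0,-1}(β=2.3097) × two z-phases.
Half-angle: c=0.404056, s=0.914734. N=√(24·24·6·120)=643.987578
k∈{0,1,2,3} keeps every argument non-negative
  k=0: (−1)^1·643.9876/(144)·0.4041^7·0.9147^1 = -0.007193
  k=1: (−1)^2·643.9876/(24)·0.4041^5·0.9147^3 = +0.221186
  k=2: (−1)^3·643.9876/(24)·0.4041^3·0.9147^5 = -1.133614
  k=3: (−1)^4·643.9876/(144)·0.4041^1·0.9147^7 = +0.968325
d^4_{0,-1}(2.3097) = -0.007193 +0.221186 -1.133614 +0.968325 = +0.048705
|D^4_{0,-1}|² = |d^4_{0,-1}(β)|² = (+0.048705)² = 0.002372 (the z-rotation phases have unit modulus)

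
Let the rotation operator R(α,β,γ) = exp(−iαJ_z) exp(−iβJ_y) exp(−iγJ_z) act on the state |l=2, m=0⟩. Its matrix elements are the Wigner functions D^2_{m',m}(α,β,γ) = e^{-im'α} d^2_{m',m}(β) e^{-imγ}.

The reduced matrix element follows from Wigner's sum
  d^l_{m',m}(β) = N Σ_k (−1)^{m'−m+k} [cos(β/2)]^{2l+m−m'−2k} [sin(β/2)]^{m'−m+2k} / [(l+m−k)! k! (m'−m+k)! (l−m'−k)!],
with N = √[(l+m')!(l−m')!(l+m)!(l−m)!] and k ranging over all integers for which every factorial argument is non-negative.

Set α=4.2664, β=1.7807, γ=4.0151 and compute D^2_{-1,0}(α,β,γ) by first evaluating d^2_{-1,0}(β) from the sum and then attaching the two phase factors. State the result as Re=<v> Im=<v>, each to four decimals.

D^2_{-1,0}(4.2664,1.7807,4.0151) = e^{-i·-1·4.2664}·d^2_{-1,0}(1.7807)·e^{-i·0·4.0151}. Compute d first:
c=cos(1.7807/2)=0.629140, s=sin(1.7807/2)=0.777292; N=√[1·6·2·2]=4.898979
k: max(0,(0)−(-1))=1 … min(2+(0),2−(-1))=2
  k=1: (−1)^0·4.8990/(2)·0.6291^3·0.7773^1 = +0.474135
  k=2: (−1)^1·4.8990/(2)·0.6291^1·0.7773^3 = -0.723728
d^2_{-1,0}(1.7807) = +0.474135 -0.723728 = -0.249594
Phases: e^{-i·(-1)·4.2664}=-0.431350-0.902185i, e^{-i·(0)·4.0151}=+1.000000+0.000000i ⇒ D=+0.107662+0.225179i

Re=0.1077 Im=0.2252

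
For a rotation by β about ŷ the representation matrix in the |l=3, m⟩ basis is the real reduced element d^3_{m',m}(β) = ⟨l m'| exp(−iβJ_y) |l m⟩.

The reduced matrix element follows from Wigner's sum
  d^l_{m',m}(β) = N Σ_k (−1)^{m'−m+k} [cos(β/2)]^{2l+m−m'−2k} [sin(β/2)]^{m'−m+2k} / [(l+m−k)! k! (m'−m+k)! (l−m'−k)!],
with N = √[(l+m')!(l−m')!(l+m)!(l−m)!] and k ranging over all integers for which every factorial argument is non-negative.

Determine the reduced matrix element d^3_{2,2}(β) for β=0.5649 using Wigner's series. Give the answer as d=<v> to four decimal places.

d=0.4542

d^3_{2,2}(β=0.5649) via Wigner's sum:
With c≡cos(β/2)=0.960375 and s≡sin(β/2)=0.278709, N=[120·1·120·1]^{1/2}=120.000000
Admissible k: 0..1 (factorial args all ≥0)
  k=0: (−1)^0·120.0000/(120)·0.9604^6·0.2787^0 = +0.784597
  k=1: (−1)^1·120.0000/(24)·0.9604^4·0.2787^2 = -0.330398
d^3_{2,2}(0.5649) = +0.784597 -0.330398 = +0.454198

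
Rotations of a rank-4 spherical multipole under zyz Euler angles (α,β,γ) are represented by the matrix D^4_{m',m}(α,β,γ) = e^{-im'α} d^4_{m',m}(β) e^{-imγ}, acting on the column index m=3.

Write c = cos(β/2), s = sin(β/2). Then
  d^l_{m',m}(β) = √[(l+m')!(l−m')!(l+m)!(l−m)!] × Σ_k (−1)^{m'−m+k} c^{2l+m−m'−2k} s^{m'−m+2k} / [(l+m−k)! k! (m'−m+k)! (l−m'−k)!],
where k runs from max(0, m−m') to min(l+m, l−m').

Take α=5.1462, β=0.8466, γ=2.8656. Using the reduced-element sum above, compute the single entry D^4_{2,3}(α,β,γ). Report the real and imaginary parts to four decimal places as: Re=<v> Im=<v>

Re=0.3145 Im=-0.0125

D^4_{2,3}(5.1462,0.8466,2.8656) = e^{-i·2·5.1462}·d^4_{2,3}(0.8466)·e^{-i·3·2.8656}. Compute d first:
c=cos(0.8466/2)=0.911738, s=sin(0.8466/2)=0.410771; N=√[720·2·5040·1]=2693.993318
The bounds max(0,m−m')=1 and min(l+m,l−m')=2 give 2 terms
  k=1: (−1)^0·2693.9933/(720)·0.9117^7·0.4108^1 = +0.804926
  k=2: (−1)^1·2693.9933/(240)·0.9117^5·0.4108^3 = -0.490159
d^4_{2,3}(0.8466) = +0.804926 -0.490159 = +0.314767
Attach z-rotation phases: D = e^{-i(2)(5.1462)}·(+0.314767)·e^{-i(3)(2.8656)} = +0.314519-0.012475i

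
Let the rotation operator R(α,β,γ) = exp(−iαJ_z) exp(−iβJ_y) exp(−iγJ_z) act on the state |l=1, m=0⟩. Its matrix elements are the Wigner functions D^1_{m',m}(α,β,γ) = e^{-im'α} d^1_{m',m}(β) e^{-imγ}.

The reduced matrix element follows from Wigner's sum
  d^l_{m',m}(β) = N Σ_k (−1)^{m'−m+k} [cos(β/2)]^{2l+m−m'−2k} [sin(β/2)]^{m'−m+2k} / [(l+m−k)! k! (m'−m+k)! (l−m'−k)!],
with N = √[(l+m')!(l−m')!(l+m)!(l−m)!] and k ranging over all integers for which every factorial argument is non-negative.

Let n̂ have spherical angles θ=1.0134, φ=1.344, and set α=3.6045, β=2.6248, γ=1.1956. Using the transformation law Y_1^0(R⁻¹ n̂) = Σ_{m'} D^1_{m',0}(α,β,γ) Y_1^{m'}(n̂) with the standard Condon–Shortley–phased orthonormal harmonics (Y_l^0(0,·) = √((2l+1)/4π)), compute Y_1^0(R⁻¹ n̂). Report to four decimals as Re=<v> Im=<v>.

Re=-0.3551 Im=0.0000

Need the full column D^1_{m',0} for m'=−1..1 at α=3.6045, β=2.6248, γ=1.1956.
cos(β/2)=0.255530, sin(β/2)=0.966801
d^1_{-1,0}: single k=1 term ⇒ +0.349377;  D = -0.312608-0.156015i
d^1_{0,0}: k∈[0..1] ⇒ +0.065296 -0.934704 = -0.869408;  D = -0.869408+0.000000i
d^1_{1,0}: single k=0 term ⇒ -0.349377;  D = +0.312608-0.156015i
Y_1^{m'}(θ=1.0134,φ=1.344) and Σ D·Y over m':
  (-0.3126-0.1560i)·(+0.0659-0.2857i)  (-0.8694+0.0000i)·(+0.2585+0.0000i)  (+0.3126-0.1560i)·(-0.0659-0.2857i)
Y_1^0(R⁻¹ n̂) = -0.355070+0.000000i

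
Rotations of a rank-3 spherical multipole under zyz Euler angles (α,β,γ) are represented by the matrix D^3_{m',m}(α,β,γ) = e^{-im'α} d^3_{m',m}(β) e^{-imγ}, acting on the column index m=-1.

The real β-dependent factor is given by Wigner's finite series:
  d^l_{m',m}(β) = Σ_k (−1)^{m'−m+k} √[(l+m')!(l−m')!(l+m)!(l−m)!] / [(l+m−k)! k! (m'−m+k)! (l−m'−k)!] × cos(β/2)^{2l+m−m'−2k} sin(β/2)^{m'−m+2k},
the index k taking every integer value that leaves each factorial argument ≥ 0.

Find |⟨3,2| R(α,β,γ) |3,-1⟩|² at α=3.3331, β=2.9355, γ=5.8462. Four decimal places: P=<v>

P=0.0961

D^3_{2,-1}(3.3331,2.9355,5.8462) = e^{-i·2·3.3331}·d^3_{2,-1}(2.9355)·e^{-i·-1·5.8462}. Compute d first:
With c≡cos(β/2)=0.102864 and s≡sin(β/2)=0.994695, N=[120·1·2·24]^{1/2}=75.894664
k∈{0,1} keeps every argument non-negative
  k=0: (−1)^3·75.8947/(12)·0.1029^3·0.9947^3 = -0.006775
  k=1: (−1)^4·75.8947/(24)·0.1029^1·0.9947^5 = +0.316748
d^3_{2,-1}(2.9355) = -0.006775 +0.316748 = +0.309974
|D^3_{2,-1}|² = |d^3_{2,-1}(β)|² = (+0.309974)² = 0.096084 (the z-rotation phases have unit modulus)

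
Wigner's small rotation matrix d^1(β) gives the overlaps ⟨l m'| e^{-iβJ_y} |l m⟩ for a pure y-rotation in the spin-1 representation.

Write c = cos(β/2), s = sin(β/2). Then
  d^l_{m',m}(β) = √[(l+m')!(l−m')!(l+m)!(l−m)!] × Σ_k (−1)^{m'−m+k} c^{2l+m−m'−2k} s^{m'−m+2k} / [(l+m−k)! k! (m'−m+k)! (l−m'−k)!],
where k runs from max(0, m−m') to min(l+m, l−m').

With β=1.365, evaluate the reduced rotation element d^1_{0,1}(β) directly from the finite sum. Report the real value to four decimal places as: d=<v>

d=0.6922

d^1_{0,1}(β=1.365) via Wigner's sum:
Half-angle: c=0.775998, s=0.630735. N=√(1·1·2·1)=1.414214
The bounds max(0,m−m')=1 and min(l+m,l−m')=1 give 1 term
  k=1: (−1)^0·1.4142/(1)·0.7760^1·0.6307^1 = +0.692186
d^1_{0,1}(1.365) = +0.692186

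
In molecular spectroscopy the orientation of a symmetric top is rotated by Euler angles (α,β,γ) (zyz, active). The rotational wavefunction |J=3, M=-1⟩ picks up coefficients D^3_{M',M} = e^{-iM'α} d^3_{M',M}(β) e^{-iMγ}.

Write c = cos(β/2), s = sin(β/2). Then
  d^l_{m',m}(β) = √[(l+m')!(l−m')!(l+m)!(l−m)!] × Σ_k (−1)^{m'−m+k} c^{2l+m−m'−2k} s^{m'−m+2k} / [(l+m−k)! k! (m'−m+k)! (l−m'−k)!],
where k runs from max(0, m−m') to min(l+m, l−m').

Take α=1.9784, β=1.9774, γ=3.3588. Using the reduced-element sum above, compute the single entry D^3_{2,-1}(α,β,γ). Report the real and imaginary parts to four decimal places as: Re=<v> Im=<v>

Split into d^3_{2,-1}(β=1.9774) × two z-phases.
c=cos(1.9774/2)=0.549776, s=sin(1.9774/2)=0.835312; N=√[120·1·2·24]=75.894664
k∈{0,1} keeps every argument non-negative
  k=0: (−1)^3·75.8947/(12)·0.5498^3·0.8353^3 = -0.612539
  k=1: (−1)^4·75.8947/(24)·0.5498^1·0.8353^5 = +0.707016
d^3_{2,-1}(1.9774) = -0.612539 +0.707016 = +0.094477
Phases: e^{-i·(2)·1.9784}=-0.685717+0.727868i, e^{-i·(-1)·3.3588}=-0.976503-0.215503i ⇒ D=+0.078082-0.053190i

Re=0.0781 Im=-0.0532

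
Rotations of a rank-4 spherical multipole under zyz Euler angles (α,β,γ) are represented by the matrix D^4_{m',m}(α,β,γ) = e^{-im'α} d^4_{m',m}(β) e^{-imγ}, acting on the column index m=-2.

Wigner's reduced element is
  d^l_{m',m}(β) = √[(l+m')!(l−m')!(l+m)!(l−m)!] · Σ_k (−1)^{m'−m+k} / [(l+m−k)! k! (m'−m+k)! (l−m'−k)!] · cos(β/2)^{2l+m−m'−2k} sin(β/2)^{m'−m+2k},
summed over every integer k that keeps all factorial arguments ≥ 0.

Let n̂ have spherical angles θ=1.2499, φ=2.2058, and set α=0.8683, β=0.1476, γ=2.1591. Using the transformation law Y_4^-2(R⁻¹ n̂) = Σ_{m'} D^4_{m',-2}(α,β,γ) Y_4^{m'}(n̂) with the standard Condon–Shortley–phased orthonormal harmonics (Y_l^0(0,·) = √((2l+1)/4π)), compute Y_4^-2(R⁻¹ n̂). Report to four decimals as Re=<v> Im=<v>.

Need the full column D^4_{m',-2} for m'=−4..4 at α=0.8683, β=0.1476, γ=2.1591.
cos(β/2)=0.997278, sin(β/2)=0.073733
d^4_{-4,-2}: single k=2 term ⇒ +0.028301;  D = +0.001770+0.028246i
d^4_{-3,-2}: k∈[1..2] ⇒ +0.270670 -0.004439 = +0.266231;  D = +0.213556+0.158974i
d^4_{-2,-2}: k∈[0..2] ⇒ +0.978430 -0.064180 +0.000439 = +0.914689;  D = +0.890937-0.207090i
d^4_{-1,-2}: k∈[0..2] ⇒ -0.306911 +0.008388 -0.000031 = -0.298553;  D = -0.136304+0.265622i
d^4_{0,-2}: k∈[0..2] ⇒ +0.050739 -0.000740 +0.000002 = +0.050001;  D = -0.019203-0.046166i
d^4_{1,-2}: k∈[0..2] ⇒ -0.005592 +0.000046 -0.000000 = -0.005546;  D = +0.005285+0.001683i
d^4_{2,-2}: k∈[0..2] ⇒ +0.000439 -0.000002 +0.000000 = +0.000437;  D = -0.000370+0.000232i
d^4_{3,-2}: k∈[0..1] ⇒ -0.000024 +0.000000 = -0.000024;  D = +0.000003-0.000024i
d^4_{4,-2}: single k=0 term ⇒ +0.000001;  D = +0.000001+0.000001i
Y_4^{m'}(θ=1.2499,φ=2.2058) and Σ D·Y over m':
  (+0.0018+0.0282i)·(-0.2959-0.2031i)  (+0.2136+0.1590i)·(+0.3187-0.1107i)  (+0.8909-0.2071i)·(+0.0271-0.0873i)  (-0.1363+0.2656i)·(+0.1935+0.2626i)  (-0.0192-0.0462i)·(+0.0383+0.0000i)  (+0.0053+0.0017i)·(-0.1935+0.2626i)  (-0.0004+0.0002i)·(+0.0271+0.0873i)  (+0.0000-0.0000i)·(-0.3187-0.1107i)  (+0.0000+0.0000i)·(-0.2959+0.2031i)
Y_4^-2(R⁻¹ n̂) = -0.001443-0.050238i

Re=-0.0014 Im=-0.0502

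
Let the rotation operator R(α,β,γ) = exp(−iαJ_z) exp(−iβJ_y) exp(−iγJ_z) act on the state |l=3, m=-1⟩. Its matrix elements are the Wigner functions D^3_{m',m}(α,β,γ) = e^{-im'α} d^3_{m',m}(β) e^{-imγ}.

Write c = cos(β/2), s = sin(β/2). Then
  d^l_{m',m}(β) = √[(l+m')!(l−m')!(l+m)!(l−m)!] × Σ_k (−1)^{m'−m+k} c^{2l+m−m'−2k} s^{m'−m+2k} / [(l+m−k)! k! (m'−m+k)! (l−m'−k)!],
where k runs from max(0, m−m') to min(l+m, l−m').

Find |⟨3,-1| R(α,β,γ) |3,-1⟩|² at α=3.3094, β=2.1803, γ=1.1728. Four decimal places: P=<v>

First d^3_{-1,-1}(β=2.1803), then the phase factors e^{-i(-1)α} and e^{-i(-1)γ}:
c=cos(2.1803/2)=0.462352, s=sin(2.1803/2)=0.886696; N=√[2·24·2·24]=48.000000
Admissible k: 0..2 (factorial args all ≥0)
  k=0: (−1)^0·48.0000/(48)·0.4624^6·0.8867^0 = +0.009769
  k=1: (−1)^1·48.0000/(6)·0.4624^4·0.8867^2 = -0.287430
  k=2: (−1)^2·48.0000/(8)·0.4624^2·0.8867^4 = +0.792861
d^3_{-1,-1}(2.1803) = +0.009769 -0.287430 +0.792861 = +0.515200
|D^3_{-1,-1}|² = |d^3_{-1,-1}(β)|² = (+0.515200)² = 0.265431 (the z-rotation phases have unit modulus)

P=0.2654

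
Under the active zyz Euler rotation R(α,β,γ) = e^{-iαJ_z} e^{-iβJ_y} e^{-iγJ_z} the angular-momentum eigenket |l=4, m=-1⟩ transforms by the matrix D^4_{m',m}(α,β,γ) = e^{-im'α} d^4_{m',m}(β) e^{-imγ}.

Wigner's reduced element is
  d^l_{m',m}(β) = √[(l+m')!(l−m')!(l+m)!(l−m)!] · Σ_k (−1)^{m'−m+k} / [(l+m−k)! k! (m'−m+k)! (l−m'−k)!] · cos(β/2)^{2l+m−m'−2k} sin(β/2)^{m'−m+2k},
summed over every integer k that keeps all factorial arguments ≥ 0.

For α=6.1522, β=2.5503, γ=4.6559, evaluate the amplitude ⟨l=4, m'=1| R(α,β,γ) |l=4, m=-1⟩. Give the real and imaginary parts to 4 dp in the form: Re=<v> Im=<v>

Re=0.0074 Im=-0.0988

First d^4_{1,-1}(β=2.5503), then the phase factors e^{-i(1)α} and e^{-i(-1)γ}:
c=cos(2.5503/2)=0.291358, s=sin(2.5503/2)=0.956614; N=√[120·6·6·120]=720.000000
k∈{0,1,2,3} keeps every argument non-negative
  k=0: (−1)^2·720.0000/(72)·0.2914^6·0.9566^2 = +0.005598
  k=1: (−1)^3·720.0000/(24)·0.2914^4·0.9566^4 = -0.181041
  k=2: (−1)^4·720.0000/(48)·0.2914^2·0.9566^6 = +0.975812
  k=3: (−1)^5·720.0000/(720)·0.2914^0·0.9566^8 = -0.701284
d^4_{1,-1}(2.5503) = +0.005598 -0.181041 +0.975812 -0.701284 = +0.099085
D = (+0.991434+0.130611i)·(+0.099085)·(-0.056459-0.998405i) = +0.007375-0.098810i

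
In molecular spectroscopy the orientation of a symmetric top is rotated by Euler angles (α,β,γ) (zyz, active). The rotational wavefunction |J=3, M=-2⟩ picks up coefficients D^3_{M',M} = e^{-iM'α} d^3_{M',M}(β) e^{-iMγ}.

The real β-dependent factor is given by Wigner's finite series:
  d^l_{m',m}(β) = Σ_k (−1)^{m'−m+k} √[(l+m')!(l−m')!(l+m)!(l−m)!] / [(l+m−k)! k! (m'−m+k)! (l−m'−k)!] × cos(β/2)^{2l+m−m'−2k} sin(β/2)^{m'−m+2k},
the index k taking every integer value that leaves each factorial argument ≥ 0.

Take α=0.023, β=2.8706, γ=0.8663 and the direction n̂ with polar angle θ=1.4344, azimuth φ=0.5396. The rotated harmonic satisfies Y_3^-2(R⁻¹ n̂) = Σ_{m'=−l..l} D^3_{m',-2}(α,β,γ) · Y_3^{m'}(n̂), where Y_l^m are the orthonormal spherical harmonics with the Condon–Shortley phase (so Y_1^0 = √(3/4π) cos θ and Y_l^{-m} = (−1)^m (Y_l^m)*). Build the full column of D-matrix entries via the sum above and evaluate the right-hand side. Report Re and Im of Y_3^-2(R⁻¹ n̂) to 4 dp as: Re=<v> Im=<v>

Need the full column D^3_{m',-2} for m'=−3..3 at α=0.023, β=2.8706, γ=0.8663.
cos(β/2)=0.135082, sin(β/2)=0.990834
d^3_{-3,-2}: single k=1 term ⇒ +0.000109;  D = -0.000025+0.000106i
d^3_{-2,-2}: k∈[0..1] ⇒ +0.000006 -0.001634 = -0.001628;  D = +0.000336-0.001593i
d^3_{-1,-2}: k∈[0..1] ⇒ -0.000141 +0.015164 = +0.015024;  D = -0.002761+0.014768i
d^3_{0,-2}: k∈[0..1] ⇒ +0.001790 -0.096330 = -0.094539;  D = +0.015230-0.093305i
d^3_{1,-2}: k∈[0..1] ⇒ -0.015164 +0.407947 = +0.392782;  D = -0.054345+0.389004i
d^3_{2,-2}: k∈[0..1] ⇒ +0.087937 -0.946251 = -0.858315;  D = +0.099174-0.852566i
d^3_{3,-2}: single k=0 term ⇒ -0.315994;  D = +0.029283-0.314634i
Y_3^{m'}(θ=1.4344,φ=0.5396) and Σ D·Y over m':
  (-0.0000+0.0001i)·(-0.0195-0.4052i)  (+0.0003-0.0016i)·(+0.0644-0.1202i)  (-0.0028+0.0148i)·(-0.2493+0.1493i)  (+0.0152-0.0933i)·(-0.1475+0.0000i)  (-0.0543+0.3890i)·(+0.2493+0.1493i)  (+0.0992-0.8526i)·(+0.0644+0.1202i)  (+0.0293-0.3146i)·(+0.0195-0.4052i)
Y_3^-2(R⁻¹ n̂) = -0.093548+0.037442i

Re=-0.0935 Im=0.0374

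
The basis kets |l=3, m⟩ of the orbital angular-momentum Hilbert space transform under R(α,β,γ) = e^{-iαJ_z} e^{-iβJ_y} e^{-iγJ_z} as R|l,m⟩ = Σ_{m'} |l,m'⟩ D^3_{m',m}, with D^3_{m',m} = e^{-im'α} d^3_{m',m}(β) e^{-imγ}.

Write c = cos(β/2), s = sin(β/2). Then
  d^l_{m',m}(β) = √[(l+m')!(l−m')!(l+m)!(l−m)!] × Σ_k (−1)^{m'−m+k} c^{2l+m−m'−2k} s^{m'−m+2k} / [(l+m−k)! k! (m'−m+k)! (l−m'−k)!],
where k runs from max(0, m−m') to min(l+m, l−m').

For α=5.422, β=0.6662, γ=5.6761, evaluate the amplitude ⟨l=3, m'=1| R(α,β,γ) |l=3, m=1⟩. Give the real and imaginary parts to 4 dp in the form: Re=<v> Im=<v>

Re=0.0094 Im=0.0909

Split into d^3_{1,1}(β=0.6662) × two z-phases.
c=cos(0.6662/2)=0.945033, s=sin(0.6662/2)=0.326974; N=√[24·2·24·2]=48.000000
Admissible k: 0..2 (factorial args all ≥0)
  k=0: (−1)^0·48.0000/(48)·0.9450^6·0.3270^0 = +0.712332
  k=1: (−1)^1·48.0000/(6)·0.9450^4·0.3270^2 = -0.682190
  k=2: (−1)^2·48.0000/(8)·0.9450^2·0.3270^4 = +0.061249
d^3_{1,1}(0.6662) = +0.712332 -0.682190 +0.061249 = +0.091391
D = (+0.651539+0.758615i)·(+0.091391)·(+0.821314+0.570476i) = +0.009354+0.090911i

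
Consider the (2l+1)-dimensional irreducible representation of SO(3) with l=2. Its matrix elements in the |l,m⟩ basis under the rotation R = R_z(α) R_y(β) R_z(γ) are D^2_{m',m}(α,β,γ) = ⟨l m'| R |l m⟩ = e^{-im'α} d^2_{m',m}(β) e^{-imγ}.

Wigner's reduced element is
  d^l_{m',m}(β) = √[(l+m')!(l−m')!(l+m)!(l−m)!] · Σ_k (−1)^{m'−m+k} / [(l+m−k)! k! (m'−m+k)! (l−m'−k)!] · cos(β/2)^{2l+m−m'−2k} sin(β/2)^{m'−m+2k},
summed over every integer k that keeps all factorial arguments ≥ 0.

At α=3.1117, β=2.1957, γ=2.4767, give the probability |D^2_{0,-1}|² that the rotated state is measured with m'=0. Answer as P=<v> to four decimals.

P=0.3377

Split into d^2_{0,-1}(β=2.1957) × two z-phases.
Half-angle: c=0.455511, s=0.890230. N=√(2·2·1·6)=4.898979
k∈{0,1} keeps every argument non-negative
  k=0: (−1)^1·4.8990/(2)·0.4555^3·0.8902^1 = -0.206099
  k=1: (−1)^2·4.8990/(2)·0.4555^1·0.8902^3 = +0.787193
d^2_{0,-1}(2.1957) = -0.206099 +0.787193 = +0.581095
|D^2_{0,-1}|² = |d^2_{0,-1}(β)|² = (+0.581095)² = 0.337671 (the z-rotation phases have unit modulus)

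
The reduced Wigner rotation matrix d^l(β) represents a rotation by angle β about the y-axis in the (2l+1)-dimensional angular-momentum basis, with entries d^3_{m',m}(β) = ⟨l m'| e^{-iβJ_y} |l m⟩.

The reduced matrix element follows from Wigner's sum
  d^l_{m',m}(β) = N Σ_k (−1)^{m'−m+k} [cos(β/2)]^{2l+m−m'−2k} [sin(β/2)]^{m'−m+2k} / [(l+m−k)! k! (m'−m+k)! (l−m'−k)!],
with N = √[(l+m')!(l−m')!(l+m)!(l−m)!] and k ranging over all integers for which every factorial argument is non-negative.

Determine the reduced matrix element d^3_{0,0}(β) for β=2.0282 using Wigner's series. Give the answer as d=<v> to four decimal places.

d=0.4471

d^3_{0,0}(β=2.0282) via Wigner's sum:
With c≡cos(β/2)=0.528384 and s≡sin(β/2)=0.849005, N=[6·6·6·6]^{1/2}=36.000000
k: max(0,(0)−(0))=0 … min(3+(0),3−(0))=3
  k=0: (−1)^0·36.0000/(36)·0.5284^6·0.8490^0 = +0.021762
  k=1: (−1)^1·36.0000/(4)·0.5284^4·0.8490^2 = -0.505665
  k=2: (−1)^2·36.0000/(4)·0.5284^2·0.8490^4 = +1.305521
  k=3: (−1)^3·36.0000/(36)·0.5284^0·0.8490^6 = -0.374509
d^3_{0,0}(2.0282) = +0.021762 -0.505665 +1.305521 -0.374509 = +0.447109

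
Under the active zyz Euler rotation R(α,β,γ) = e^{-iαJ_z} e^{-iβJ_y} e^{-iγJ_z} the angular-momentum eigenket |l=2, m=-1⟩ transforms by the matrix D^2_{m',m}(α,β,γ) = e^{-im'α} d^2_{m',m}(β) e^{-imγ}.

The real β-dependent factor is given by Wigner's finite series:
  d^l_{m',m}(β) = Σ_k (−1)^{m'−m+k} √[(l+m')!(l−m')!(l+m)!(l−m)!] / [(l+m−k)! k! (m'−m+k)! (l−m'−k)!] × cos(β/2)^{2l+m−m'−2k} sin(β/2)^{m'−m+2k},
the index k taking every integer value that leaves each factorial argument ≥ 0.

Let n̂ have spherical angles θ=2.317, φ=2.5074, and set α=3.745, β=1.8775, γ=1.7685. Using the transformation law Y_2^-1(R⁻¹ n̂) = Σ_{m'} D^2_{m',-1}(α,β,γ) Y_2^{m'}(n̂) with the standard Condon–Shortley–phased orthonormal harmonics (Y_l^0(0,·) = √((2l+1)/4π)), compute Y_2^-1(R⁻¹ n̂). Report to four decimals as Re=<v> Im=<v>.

Re=-0.2659 Im=0.1432

Need the full column D^2_{m',-1} for m'=−2..2 at α=3.745, β=1.8775, γ=1.7685.
cos(β/2)=0.590797, sin(β/2)=0.806820
d^2_{-2,-1}: single k=1 term ⇒ +0.332753;  D = -0.328163+0.055075i
d^2_{-1,-1}: k∈[0..1] ⇒ +0.121830 -0.681634 = -0.559805;  D = -0.402012+0.389573i
d^2_{0,-1}: k∈[0..1] ⇒ -0.407537 +0.760054 = +0.352516;  D = -0.069241+0.345650i
d^2_{1,-1}: k∈[0..1] ⇒ +0.681634 -0.423747 = +0.257887;  D = -0.101779-0.236953i
d^2_{2,-1}: single k=0 term ⇒ -0.620581;  D = -0.525234-0.330530i
Y_2^{m'}(θ=2.317,φ=2.5074) and Σ D·Y over m':
  (-0.3282+0.0551i)·(+0.0620+0.1988i)  (-0.4020+0.3896i)·(+0.3102+0.2282i)  (-0.0692+0.3456i)·(+0.1206+0.0000i)  (-0.1018-0.2370i)·(-0.3102+0.2282i)  (-0.5252-0.3305i)·(+0.0620-0.1988i)
Y_2^-1(R⁻¹ n̂) = -0.265907+0.143198i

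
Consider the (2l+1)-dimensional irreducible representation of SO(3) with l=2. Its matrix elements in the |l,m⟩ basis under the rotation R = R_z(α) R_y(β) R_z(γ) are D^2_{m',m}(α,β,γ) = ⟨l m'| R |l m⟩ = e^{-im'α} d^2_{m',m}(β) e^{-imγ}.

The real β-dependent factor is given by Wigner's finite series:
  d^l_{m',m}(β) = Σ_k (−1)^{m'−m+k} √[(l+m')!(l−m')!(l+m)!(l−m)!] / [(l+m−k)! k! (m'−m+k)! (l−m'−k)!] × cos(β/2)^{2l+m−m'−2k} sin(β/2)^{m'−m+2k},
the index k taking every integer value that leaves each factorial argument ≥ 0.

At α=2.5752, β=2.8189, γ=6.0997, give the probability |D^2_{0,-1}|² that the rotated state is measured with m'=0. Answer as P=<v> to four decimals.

Split into d^2_{0,-1}(β=2.8189) × two z-phases.
With c≡cos(β/2)=0.160647 and s≡sin(β/2)=0.987012, N=[2·2·1·6]^{1/2}=4.898979
k: max(0,(-1)−(0))=0 … min(2+(-1),2−(0))=1
  k=0: (−1)^1·4.8990/(2)·0.1606^3·0.9870^1 = -0.010023
  k=1: (−1)^2·4.8990/(2)·0.1606^1·0.9870^3 = +0.378369
d^2_{0,-1}(2.8189) = -0.010023 +0.378369 = +0.368346
|D^2_{0,-1}|² = |d^2_{0,-1}(β)|² = (+0.368346)² = 0.135679 (the z-rotation phases have unit modulus)

P=0.1357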